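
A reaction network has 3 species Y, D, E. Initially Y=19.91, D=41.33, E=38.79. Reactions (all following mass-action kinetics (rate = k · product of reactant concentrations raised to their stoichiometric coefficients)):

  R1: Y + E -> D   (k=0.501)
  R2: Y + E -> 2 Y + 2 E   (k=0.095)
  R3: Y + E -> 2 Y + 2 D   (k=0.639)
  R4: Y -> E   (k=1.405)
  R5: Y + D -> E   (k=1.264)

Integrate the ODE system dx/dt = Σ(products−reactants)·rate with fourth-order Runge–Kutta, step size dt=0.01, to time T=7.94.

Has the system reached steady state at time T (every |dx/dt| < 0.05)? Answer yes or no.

RK4 with dt=0.01: 794 steps to T=7.94. Trajectory (selected grid times):
t=0.00: Y=19.91 D=41.33 E=38.79
t=0.88: Y=0.00 D=48.51 E=44.78
t=1.76: Y=0.00 D=48.51 E=44.78
t=2.65: Y=0.00 D=48.51 E=44.78
t=3.53: Y=0.00 D=48.51 E=44.78
t=4.41: Y=0.00 D=48.51 E=44.78
t=5.29: Y=0.00 D=48.51 E=44.78
t=6.18: Y=0.00 D=48.51 E=44.78
t=7.06: Y=0.00 D=48.51 E=44.78
t=7.94: Y=0.00 D=48.51 E=44.78
Rates at T: R1=0.0000, R2=0.0000, R3=0.0000, R4=0.0000, R5=0.0000
dx/dt at T (Σ net stoichiometry × rate): Y=-0.0000, D=+0.0000, E=+0.0000
Largest |dx/dt| is |-0.0000| (Y) < 0.05 → steady.

Steady state at T: yes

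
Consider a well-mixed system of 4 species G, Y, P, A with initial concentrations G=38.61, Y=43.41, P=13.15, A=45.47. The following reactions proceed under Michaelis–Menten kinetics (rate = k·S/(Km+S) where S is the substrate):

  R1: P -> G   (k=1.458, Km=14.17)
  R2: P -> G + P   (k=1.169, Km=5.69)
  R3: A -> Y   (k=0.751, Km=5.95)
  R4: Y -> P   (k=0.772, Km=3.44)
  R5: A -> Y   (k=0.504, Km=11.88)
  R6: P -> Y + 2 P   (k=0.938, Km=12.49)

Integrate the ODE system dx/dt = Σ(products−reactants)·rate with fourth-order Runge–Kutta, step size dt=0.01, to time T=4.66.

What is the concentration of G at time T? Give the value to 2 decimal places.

RK4 with dt=0.01: 466 steps to T=4.66. Trajectory (selected grid times):
t=0.00: G=38.61 Y=43.41 P=13.15 A=45.47
t=0.52: G=39.40 Y=43.84 P=13.41 A=44.92
t=1.04: G=40.20 Y=44.27 P=13.66 A=44.37
t=1.55: G=40.99 Y=44.70 P=13.91 A=43.83
t=2.07: G=41.80 Y=45.13 P=14.17 A=43.28
t=2.59: G=42.61 Y=45.57 P=14.42 A=42.73
t=3.11: G=43.44 Y=46.01 P=14.67 A=42.18
t=3.62: G=44.25 Y=46.44 P=14.92 A=41.64
t=4.14: G=45.08 Y=46.87 P=15.17 A=41.10
t=4.66: G=45.91 Y=47.31 P=15.42 A=40.56
Read off G at T=4.66: 45.91

G at T = 45.91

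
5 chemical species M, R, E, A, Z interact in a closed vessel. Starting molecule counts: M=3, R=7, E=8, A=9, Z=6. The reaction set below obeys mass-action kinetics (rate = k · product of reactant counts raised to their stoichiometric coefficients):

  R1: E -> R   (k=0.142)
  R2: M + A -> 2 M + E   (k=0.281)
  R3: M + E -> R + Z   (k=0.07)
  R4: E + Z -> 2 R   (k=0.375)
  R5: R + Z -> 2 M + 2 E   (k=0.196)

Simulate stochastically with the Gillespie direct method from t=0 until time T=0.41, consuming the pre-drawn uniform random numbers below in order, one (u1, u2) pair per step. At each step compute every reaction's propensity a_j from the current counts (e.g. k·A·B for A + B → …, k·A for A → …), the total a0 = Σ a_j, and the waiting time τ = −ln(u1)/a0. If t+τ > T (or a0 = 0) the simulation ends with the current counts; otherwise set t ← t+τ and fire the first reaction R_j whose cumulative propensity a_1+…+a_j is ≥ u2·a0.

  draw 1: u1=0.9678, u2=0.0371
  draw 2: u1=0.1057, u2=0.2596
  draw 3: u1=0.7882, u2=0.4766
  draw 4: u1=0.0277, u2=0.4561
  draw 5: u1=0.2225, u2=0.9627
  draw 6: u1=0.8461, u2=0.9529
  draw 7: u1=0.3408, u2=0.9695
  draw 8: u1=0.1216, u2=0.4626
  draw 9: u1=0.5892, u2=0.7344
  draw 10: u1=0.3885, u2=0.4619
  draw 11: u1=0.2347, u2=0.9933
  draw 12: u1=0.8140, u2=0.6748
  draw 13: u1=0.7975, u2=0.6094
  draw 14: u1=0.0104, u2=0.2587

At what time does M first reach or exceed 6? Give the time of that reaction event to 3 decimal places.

t=0.000: M=3 R=7 E=8 A=9 Z=6
Draw 1: a1=1.136, a2=7.587, a3=1.680, a4=18.000, a5=8.232, a0=36.635; τ=−ln(0.9678)/36.635=0.001 → t=0.001; u2·a0=0.0371·36.635=1.359; a1=1.136 < 1.359 ≤ a1+a2=8.723 → R2 fires; M=4 R=7 E=9 A=8 Z=6
Draw 2: a1=1.278, a2=8.992, a3=2.520, a4=20.250, a5=8.232, a0=41.272; τ=−ln(0.1057)/41.272=0.054 → t=0.055; u2·a0=0.2596·41.272=10.714; a1+a2=10.270 < 10.714 ≤ a1+…+a3=12.790 → R3 fires; M=3 R=8 E=8 A=8 Z=7
Draw 3: a1=1.136, a2=6.744, a3=1.680, a4=21.000, a5=10.976, a0=41.536; τ=−ln(0.7882)/41.536=0.006 → t=0.061; u2·a0=0.4766·41.536=19.796; a1+…+a3=9.560 < 19.796 ≤ a1+…+a4=30.560 → R4 fires; M=3 R=10 E=7 A=8 Z=6
Draw 4: a1=0.994, a2=6.744, a3=1.470, a4=15.750, a5=11.760, a0=36.718; τ=−ln(0.0277)/36.718=0.098 → t=0.159; u2·a0=0.4561·36.718=16.747; a1+…+a3=9.208 < 16.747 ≤ a1+…+a4=24.958 → R4 fires; M=3 R=12 E=6 A=8 Z=5
Draw 5: a1=0.852, a2=6.744, a3=1.260, a4=11.250, a5=11.760, a0=31.866; τ=−ln(0.2225)/31.866=0.047 → t=0.206; u2·a0=0.9627·31.866=30.677; a1+…+a4=20.106 < 30.677 ≤ a1+…+a5=31.866 → R5 fires; M=5 R=11 E=8 A=8 Z=4
Draw 6: a1=1.136, a2=11.240, a3=2.800, a4=12.000, a5=8.624, a0=35.800; τ=−ln(0.8461)/35.800=0.005 → t=0.211; u2·a0=0.9529·35.800=34.114; a1+…+a4=27.176 < 34.114 ≤ a1+…+a5=35.800 → R5 fires; M=7 R=10 E=10 A=8 Z=3
Draw 7: a1=1.420, a2=15.736, a3=4.900, a4=11.250, a5=5.880, a0=39.186; τ=−ln(0.3408)/39.186=0.027 → t=0.238; u2·a0=0.9695·39.186=37.991; a1+…+a4=33.306 < 37.991 ≤ a1+…+a5=39.186 → R5 fires; M=9 R=9 E=12 A=8 Z=2
Draw 8: a1=1.704, a2=20.232, a3=7.560, a4=9.000, a5=3.528, a0=42.024; τ=−ln(0.1216)/42.024=0.050 → t=0.288; u2·a0=0.4626·42.024=19.440; a1=1.704 < 19.440 ≤ a1+a2=21.936 → R2 fires; M=10 R=9 E=13 A=7 Z=2
Draw 9: a1=1.846, a2=19.670, a3=9.100, a4=9.750, a5=3.528, a0=43.894; τ=−ln(0.5892)/43.894=0.012 → t=0.300; u2·a0=0.7344·43.894=32.236; a1+…+a3=30.616 < 32.236 ≤ a1+…+a4=40.366 → R4 fires; M=10 R=11 E=12 A=7 Z=1
Draw 10: a1=1.704, a2=19.670, a3=8.400, a4=4.500, a5=2.156, a0=36.430; τ=−ln(0.3885)/36.430=0.026 → t=0.326; u2·a0=0.4619·36.430=16.827; a1=1.704 < 16.827 ≤ a1+a2=21.374 → R2 fires; M=11 R=11 E=13 A=6 Z=1
Draw 11: a1=1.846, a2=18.546, a3=10.010, a4=4.875, a5=2.156, a0=37.433; τ=−ln(0.2347)/37.433=0.039 → t=0.365; u2·a0=0.9933·37.433=37.182; a1+…+a4=35.277 < 37.182 ≤ a1+…+a5=37.433 → R5 fires; M=13 R=10 E=15 A=6 Z=0
Draw 12: a1=2.130, a2=21.918, a3=13.650, a4=0.000, a5=0.000, a0=37.698; τ=−ln(0.8140)/37.698=0.005 → t=0.370; u2·a0=0.6748·37.698=25.439; a1+a2=24.048 < 25.439 ≤ a1+…+a3=37.698 → R3 fires; M=12 R=11 E=14 A=6 Z=1
Draw 13: a1=1.988, a2=20.232, a3=11.760, a4=5.250, a5=2.156, a0=41.386; τ=−ln(0.7975)/41.386=0.005 → t=0.376; u2·a0=0.6094·41.386=25.221; a1+a2=22.220 < 25.221 ≤ a1+…+a3=33.980 → R3 fires; M=11 R=12 E=13 A=6 Z=2
Draw 14: a1=1.846, a2=18.546, a3=10.010, a4=9.750, a5=4.704, a0=44.856; τ=−ln(0.0104)/44.856=0.102 → t=0.478 > T=0.41: stop.
M first becomes ≥ 6 when it reaches 7 at the event at t=0.211.

Threshold first reached at t = 0.211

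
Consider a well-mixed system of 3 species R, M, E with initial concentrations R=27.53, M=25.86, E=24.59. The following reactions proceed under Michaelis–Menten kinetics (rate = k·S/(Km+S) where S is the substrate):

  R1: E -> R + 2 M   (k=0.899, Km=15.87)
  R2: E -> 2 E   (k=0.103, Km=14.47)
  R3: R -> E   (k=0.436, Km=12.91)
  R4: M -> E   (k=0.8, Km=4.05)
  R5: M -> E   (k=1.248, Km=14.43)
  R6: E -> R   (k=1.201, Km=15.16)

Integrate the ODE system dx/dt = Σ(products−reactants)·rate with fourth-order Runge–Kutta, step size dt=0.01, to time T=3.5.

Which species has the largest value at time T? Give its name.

Dominant species at T: R

RK4 with dt=0.01: 350 steps to T=3.5. Trajectory (selected grid times):
t=0.00: R=27.53 M=25.86 E=24.59
t=0.39: R=27.92 M=25.71 E=24.81
t=0.78: R=28.31 M=25.55 E=25.03
t=1.17: R=28.70 M=25.40 E=25.24
t=1.56: R=29.09 M=25.25 E=25.46
t=1.94: R=29.47 M=25.11 E=25.66
t=2.33: R=29.86 M=24.97 E=25.87
t=2.72: R=30.26 M=24.83 E=26.08
t=3.11: R=30.65 M=24.69 E=26.29
t=3.50: R=31.05 M=24.55 E=26.49
At T=3.5: R=31.05 M=24.55 E=26.49; the largest is R.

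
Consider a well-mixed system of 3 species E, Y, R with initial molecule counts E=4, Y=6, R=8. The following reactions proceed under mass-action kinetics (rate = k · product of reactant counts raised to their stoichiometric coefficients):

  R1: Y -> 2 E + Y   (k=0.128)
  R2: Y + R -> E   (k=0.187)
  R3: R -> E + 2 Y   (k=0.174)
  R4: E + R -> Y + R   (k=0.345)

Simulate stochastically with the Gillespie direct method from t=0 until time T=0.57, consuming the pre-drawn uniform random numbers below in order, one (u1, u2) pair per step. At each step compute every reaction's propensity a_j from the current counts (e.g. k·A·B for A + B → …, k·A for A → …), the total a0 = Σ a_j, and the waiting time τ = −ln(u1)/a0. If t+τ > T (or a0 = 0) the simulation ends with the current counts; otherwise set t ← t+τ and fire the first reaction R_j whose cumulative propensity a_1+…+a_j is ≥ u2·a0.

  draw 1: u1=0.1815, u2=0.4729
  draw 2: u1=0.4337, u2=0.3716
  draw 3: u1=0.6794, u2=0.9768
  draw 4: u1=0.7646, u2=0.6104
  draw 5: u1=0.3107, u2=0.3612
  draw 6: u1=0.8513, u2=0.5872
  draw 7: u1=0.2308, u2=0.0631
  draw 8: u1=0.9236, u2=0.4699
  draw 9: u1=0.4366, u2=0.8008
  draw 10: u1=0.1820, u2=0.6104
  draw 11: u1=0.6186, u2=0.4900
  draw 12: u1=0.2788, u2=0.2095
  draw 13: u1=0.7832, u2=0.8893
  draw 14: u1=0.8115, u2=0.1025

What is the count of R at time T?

t=0.000: E=4 Y=6 R=8
Draw 1: a1=0.768, a2=8.976, a3=1.392, a4=11.040, a0=22.176; τ=−ln(0.1815)/22.176=0.077 → t=0.077; u2·a0=0.4729·22.176=10.487; a1+a2=9.744 < 10.487 ≤ a1+…+a3=11.136 → R3 fires; E=5 Y=8 R=7
Draw 2: a1=1.024, a2=10.472, a3=1.218, a4=12.075, a0=24.789; τ=−ln(0.4337)/24.789=0.034 → t=0.111; u2·a0=0.3716·24.789=9.212; a1=1.024 < 9.212 ≤ a1+a2=11.496 → R2 fires; E=6 Y=7 R=6
Draw 3: a1=0.896, a2=7.854, a3=1.044, a4=12.420, a0=22.214; τ=−ln(0.6794)/22.214=0.017 → t=0.128; u2·a0=0.9768·22.214=21.699; a1+…+a3=9.794 < 21.699 ≤ a1+…+a4=22.214 → R4 fires; E=5 Y=8 R=6
Draw 4: a1=1.024, a2=8.976, a3=1.044, a4=10.350, a0=21.394; τ=−ln(0.7646)/21.394=0.013 → t=0.141; u2·a0=0.6104·21.394=13.059; a1+…+a3=11.044 < 13.059 ≤ a1+…+a4=21.394 → R4 fires; E=4 Y=9 R=6
Draw 5: a1=1.152, a2=10.098, a3=1.044, a4=8.280, a0=20.574; τ=−ln(0.3107)/20.574=0.057 → t=0.197; u2·a0=0.3612·20.574=7.431; a1=1.152 < 7.431 ≤ a1+a2=11.250 → R2 fires; E=5 Y=8 R=5
Draw 6: a1=1.024, a2=7.480, a3=0.870, a4=8.625, a0=17.999; τ=−ln(0.8513)/17.999=0.009 → t=0.206; u2·a0=0.5872·17.999=10.569; a1+…+a3=9.374 < 10.569 ≤ a1+…+a4=17.999 → R4 fires; E=4 Y=9 R=5
Draw 7: a1=1.152, a2=8.415, a3=0.870, a4=6.900, a0=17.337; τ=−ln(0.2308)/17.337=0.085 → t=0.291; u2·a0=0.0631·17.337=1.094 ≤ a1=1.152 → R1 fires; E=6 Y=9 R=5
Draw 8: a1=1.152, a2=8.415, a3=0.870, a4=10.350, a0=20.787; τ=−ln(0.9236)/20.787=0.004 → t=0.295; u2·a0=0.4699·20.787=9.768; a1+a2=9.567 < 9.768 ≤ a1+…+a3=10.437 → R3 fires; E=7 Y=11 R=4
Draw 9: a1=1.408, a2=8.228, a3=0.696, a4=9.660, a0=19.992; τ=−ln(0.4366)/19.992=0.041 → t=0.336; u2·a0=0.8008·19.992=16.010; a1+…+a3=10.332 < 16.010 ≤ a1+…+a4=19.992 → R4 fires; E=6 Y=12 R=4
Draw 10: a1=1.536, a2=8.976, a3=0.696, a4=8.280, a0=19.488; τ=−ln(0.1820)/19.488=0.087 → t=0.424; u2·a0=0.6104·19.488=11.895; a1+…+a3=11.208 < 11.895 ≤ a1+…+a4=19.488 → R4 fires; E=5 Y=13 R=4
Draw 11: a1=1.664, a2=9.724, a3=0.696, a4=6.900, a0=18.984; τ=−ln(0.6186)/18.984=0.025 → t=0.449; u2·a0=0.4900·18.984=9.302; a1=1.664 < 9.302 ≤ a1+a2=11.388 → R2 fires; E=6 Y=12 R=3
Draw 12: a1=1.536, a2=6.732, a3=0.522, a4=6.210, a0=15.000; τ=−ln(0.2788)/15.000=0.085 → t=0.534; u2·a0=0.2095·15.000=3.142; a1=1.536 < 3.142 ≤ a1+a2=8.268 → R2 fires; E=7 Y=11 R=2
Draw 13: a1=1.408, a2=4.114, a3=0.348, a4=4.830, a0=10.700; τ=−ln(0.7832)/10.700=0.023 → t=0.557; u2·a0=0.8893·10.700=9.516; a1+…+a3=5.870 < 9.516 ≤ a1+…+a4=10.700 → R4 fires; E=6 Y=12 R=2
Draw 14: a1=1.536, a2=4.488, a3=0.348, a4=4.140, a0=10.512; τ=−ln(0.8115)/10.512=0.020 → t=0.577 > T=0.57: stop.
Read off R at T=0.57: 2

R at T = 2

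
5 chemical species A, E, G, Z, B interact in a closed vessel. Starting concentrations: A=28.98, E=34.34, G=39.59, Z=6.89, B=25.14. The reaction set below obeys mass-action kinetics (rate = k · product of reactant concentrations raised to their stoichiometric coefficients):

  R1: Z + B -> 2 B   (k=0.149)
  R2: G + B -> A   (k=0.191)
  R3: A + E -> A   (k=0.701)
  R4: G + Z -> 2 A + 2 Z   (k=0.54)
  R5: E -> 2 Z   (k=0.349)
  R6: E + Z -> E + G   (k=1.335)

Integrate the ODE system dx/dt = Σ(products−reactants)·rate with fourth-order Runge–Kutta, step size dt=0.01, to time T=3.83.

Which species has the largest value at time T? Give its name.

RK4 with dt=0.01: 383 steps to T=3.83. Trajectory (selected grid times):
t=0.00: A=28.98 E=34.34 G=39.59 Z=6.89 B=25.14
t=0.43: A=105.78 E=0.00 G=0.64 Z=15.07 B=19.00
t=0.85: A=106.78 E=0.00 G=0.01 Z=3.04 B=31.15
t=1.28: A=106.79 E=0.00 G=0.00 Z=0.37 B=33.81
t=1.70: A=106.79 E=0.00 G=0.00 Z=0.04 B=34.13
t=2.13: A=106.79 E=0.00 G=0.00 Z=0.00 B=34.17
t=2.55: A=106.79 E=0.00 G=0.00 Z=0.00 B=34.17
t=2.98: A=106.79 E=0.00 G=0.00 Z=0.00 B=34.17
t=3.40: A=106.79 E=0.00 G=0.00 Z=0.00 B=34.17
t=3.83: A=106.79 E=0.00 G=0.00 Z=0.00 B=34.17
At T=3.83: A=106.79 E=0.00 G=0.00 Z=0.00 B=34.17; the largest is A.

Dominant species at T: A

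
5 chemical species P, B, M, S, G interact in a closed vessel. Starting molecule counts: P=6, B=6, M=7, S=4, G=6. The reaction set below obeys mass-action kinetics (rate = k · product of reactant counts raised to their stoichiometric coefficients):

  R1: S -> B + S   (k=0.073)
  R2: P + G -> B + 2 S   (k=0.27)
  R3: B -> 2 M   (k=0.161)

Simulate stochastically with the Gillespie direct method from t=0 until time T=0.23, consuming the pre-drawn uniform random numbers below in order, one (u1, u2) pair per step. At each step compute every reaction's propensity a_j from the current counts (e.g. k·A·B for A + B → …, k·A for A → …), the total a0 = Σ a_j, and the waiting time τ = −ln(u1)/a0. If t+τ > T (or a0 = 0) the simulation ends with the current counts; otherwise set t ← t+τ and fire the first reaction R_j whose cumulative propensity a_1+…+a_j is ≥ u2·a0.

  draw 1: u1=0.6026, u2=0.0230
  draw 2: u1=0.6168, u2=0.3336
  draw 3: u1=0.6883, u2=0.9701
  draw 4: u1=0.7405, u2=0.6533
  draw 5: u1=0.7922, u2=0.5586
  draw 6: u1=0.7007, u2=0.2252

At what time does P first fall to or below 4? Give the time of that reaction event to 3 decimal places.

t=0.000: P=6 B=6 M=7 S=4 G=6
Draw 1: a1=0.292, a2=9.720, a3=0.966, a0=10.978; τ=−ln(0.6026)/10.978=0.046 → t=0.046; u2·a0=0.0230·10.978=0.252 ≤ a1=0.292 → R1 fires; P=6 B=7 M=7 S=4 G=6
Draw 2: a1=0.292, a2=9.720, a3=1.127, a0=11.139; τ=−ln(0.6168)/11.139=0.043 → t=0.090; u2·a0=0.3336·11.139=3.716; a1=0.292 < 3.716 ≤ a1+a2=10.012 → R2 fires; P=5 B=8 M=7 S=6 G=5
Draw 3: a1=0.438, a2=6.750, a3=1.288, a0=8.476; τ=−ln(0.6883)/8.476=0.044 → t=0.134; u2·a0=0.9701·8.476=8.223; a1+a2=7.188 < 8.223 ≤ a1+…+a3=8.476 → R3 fires; P=5 B=7 M=9 S=6 G=5
Draw 4: a1=0.438, a2=6.750, a3=1.127, a0=8.315; τ=−ln(0.7405)/8.315=0.036 → t=0.170; u2·a0=0.6533·8.315=5.432; a1=0.438 < 5.432 ≤ a1+a2=7.188 → R2 fires; P=4 B=8 M=9 S=8 G=4
Draw 5: a1=0.584, a2=4.320, a3=1.288, a0=6.192; τ=−ln(0.7922)/6.192=0.038 → t=0.207; u2·a0=0.5586·6.192=3.459; a1=0.584 < 3.459 ≤ a1+a2=4.904 → R2 fires; P=3 B=9 M=9 S=10 G=3
Draw 6: a1=0.730, a2=2.430, a3=1.449, a0=4.609; τ=−ln(0.7007)/4.609=0.077 → t=0.285 > T=0.23: stop.
P first becomes ≤ 4 when it reaches 4 at the event at t=0.170.

Threshold first reached at t = 0.170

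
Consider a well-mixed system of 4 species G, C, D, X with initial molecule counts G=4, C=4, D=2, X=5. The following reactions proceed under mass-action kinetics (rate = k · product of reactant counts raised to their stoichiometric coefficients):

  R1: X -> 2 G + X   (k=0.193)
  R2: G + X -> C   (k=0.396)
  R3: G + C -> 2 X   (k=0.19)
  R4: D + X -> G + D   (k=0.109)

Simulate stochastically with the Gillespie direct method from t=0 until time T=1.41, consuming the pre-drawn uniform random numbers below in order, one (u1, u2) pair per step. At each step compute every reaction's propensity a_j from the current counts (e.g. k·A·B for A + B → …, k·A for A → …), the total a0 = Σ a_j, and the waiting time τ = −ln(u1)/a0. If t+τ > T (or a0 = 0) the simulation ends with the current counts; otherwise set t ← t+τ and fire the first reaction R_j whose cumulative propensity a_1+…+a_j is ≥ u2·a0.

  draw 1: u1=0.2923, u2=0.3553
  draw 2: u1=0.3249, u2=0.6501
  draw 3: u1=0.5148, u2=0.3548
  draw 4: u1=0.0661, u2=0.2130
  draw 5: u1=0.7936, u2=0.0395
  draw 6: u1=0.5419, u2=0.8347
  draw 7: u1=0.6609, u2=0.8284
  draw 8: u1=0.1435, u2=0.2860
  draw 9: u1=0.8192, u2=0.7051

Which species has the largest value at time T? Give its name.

Dominant species at T: C

t=0.000: G=4 C=4 D=2 X=5
Draw 1: a1=0.965, a2=7.920, a3=3.040, a4=1.090, a0=13.015; τ=−ln(0.2923)/13.015=0.095 → t=0.095; u2·a0=0.3553·13.015=4.624; a1=0.965 < 4.624 ≤ a1+a2=8.885 → R2 fires; G=3 C=5 D=2 X=4
Draw 2: a1=0.772, a2=4.752, a3=2.850, a4=0.872, a0=9.246; τ=−ln(0.3249)/9.246=0.122 → t=0.216; u2·a0=0.6501·9.246=6.011; a1+a2=5.524 < 6.011 ≤ a1+…+a3=8.374 → R3 fires; G=2 C=4 D=2 X=6
Draw 3: a1=1.158, a2=4.752, a3=1.520, a4=1.308, a0=8.738; τ=−ln(0.5148)/8.738=0.076 → t=0.292; u2·a0=0.3548·8.738=3.100; a1=1.158 < 3.100 ≤ a1+a2=5.910 → R2 fires; G=1 C=5 D=2 X=5
Draw 4: a1=0.965, a2=1.980, a3=0.950, a4=1.090, a0=4.985; τ=−ln(0.0661)/4.985=0.545 → t=0.837; u2·a0=0.2130·4.985=1.062; a1=0.965 < 1.062 ≤ a1+a2=2.945 → R2 fires; G=0 C=6 D=2 X=4
Draw 5: a1=0.772, a2=0.000, a3=0.000, a4=0.872, a0=1.644; τ=−ln(0.7936)/1.644=0.141 → t=0.978; u2·a0=0.0395·1.644=0.065 ≤ a1=0.772 → R1 fires; G=2 C=6 D=2 X=4
Draw 6: a1=0.772, a2=3.168, a3=2.280, a4=0.872, a0=7.092; τ=−ln(0.5419)/7.092=0.086 → t=1.064; u2·a0=0.8347·7.092=5.920; a1+a2=3.940 < 5.920 ≤ a1+…+a3=6.220 → R3 fires; G=1 C=5 D=2 X=6
Draw 7: a1=1.158, a2=2.376, a3=0.950, a4=1.308, a0=5.792; τ=−ln(0.6609)/5.792=0.072 → t=1.136; u2·a0=0.8284·5.792=4.798; a1+…+a3=4.484 < 4.798 ≤ a1+…+a4=5.792 → R4 fires; G=2 C=5 D=2 X=5
Draw 8: a1=0.965, a2=3.960, a3=1.900, a4=1.090, a0=7.915; τ=−ln(0.1435)/7.915=0.245 → t=1.381; u2·a0=0.2860·7.915=2.264; a1=0.965 < 2.264 ≤ a1+a2=4.925 → R2 fires; G=1 C=6 D=2 X=4
Draw 9: a1=0.772, a2=1.584, a3=1.140, a4=0.872, a0=4.368; τ=−ln(0.8192)/4.368=0.046 → t=1.426 > T=1.41: stop.
At T=1.41: G=1 C=6 D=2 X=4; the largest is C.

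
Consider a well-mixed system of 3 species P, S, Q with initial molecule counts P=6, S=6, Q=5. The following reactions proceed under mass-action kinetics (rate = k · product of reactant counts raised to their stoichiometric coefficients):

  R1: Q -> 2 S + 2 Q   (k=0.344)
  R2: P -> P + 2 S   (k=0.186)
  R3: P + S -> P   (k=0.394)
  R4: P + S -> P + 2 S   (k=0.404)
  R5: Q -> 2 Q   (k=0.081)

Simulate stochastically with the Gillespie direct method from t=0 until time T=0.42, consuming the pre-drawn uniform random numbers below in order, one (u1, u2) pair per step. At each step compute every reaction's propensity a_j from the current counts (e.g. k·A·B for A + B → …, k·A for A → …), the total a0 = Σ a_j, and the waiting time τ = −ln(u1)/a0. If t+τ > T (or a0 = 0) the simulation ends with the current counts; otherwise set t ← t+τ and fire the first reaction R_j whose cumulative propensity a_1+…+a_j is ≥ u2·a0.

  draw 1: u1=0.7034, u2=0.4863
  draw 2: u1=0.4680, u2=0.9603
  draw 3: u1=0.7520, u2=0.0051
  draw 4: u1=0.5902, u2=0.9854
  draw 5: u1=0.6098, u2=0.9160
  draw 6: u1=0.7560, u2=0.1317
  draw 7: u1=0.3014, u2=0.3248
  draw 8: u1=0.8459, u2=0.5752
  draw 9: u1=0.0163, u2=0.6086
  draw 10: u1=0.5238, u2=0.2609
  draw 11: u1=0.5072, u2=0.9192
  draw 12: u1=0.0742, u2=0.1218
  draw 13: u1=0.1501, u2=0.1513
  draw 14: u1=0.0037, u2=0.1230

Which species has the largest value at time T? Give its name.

Dominant species at T: S

t=0.000: P=6 S=6 Q=5
Draw 1: a1=1.720, a2=1.116, a3=14.184, a4=14.544, a5=0.405, a0=31.969; τ=−ln(0.7034)/31.969=0.011 → t=0.011; u2·a0=0.4863·31.969=15.547; a1+a2=2.836 < 15.547 ≤ a1+…+a3=17.020 → R3 fires; P=6 S=5 Q=5
Draw 2: a1=1.720, a2=1.116, a3=11.820, a4=12.120, a5=0.405, a0=27.181; τ=−ln(0.4680)/27.181=0.028 → t=0.039; u2·a0=0.9603·27.181=26.102; a1+…+a3=14.656 < 26.102 ≤ a1+…+a4=26.776 → R4 fires; P=6 S=6 Q=5
Draw 3: a1=1.720, a2=1.116, a3=14.184, a4=14.544, a5=0.405, a0=31.969; τ=−ln(0.7520)/31.969=0.009 → t=0.048; u2·a0=0.0051·31.969=0.163 ≤ a1=1.720 → R1 fires; P=6 S=8 Q=6
Draw 4: a1=2.064, a2=1.116, a3=18.912, a4=19.392, a5=0.486, a0=41.970; τ=−ln(0.5902)/41.970=0.013 → t=0.060; u2·a0=0.9854·41.970=41.357; a1+…+a3=22.092 < 41.357 ≤ a1+…+a4=41.484 → R4 fires; P=6 S=9 Q=6
Draw 5: a1=2.064, a2=1.116, a3=21.276, a4=21.816, a5=0.486, a0=46.758; τ=−ln(0.6098)/46.758=0.011 → t=0.071; u2·a0=0.9160·46.758=42.830; a1+…+a3=24.456 < 42.830 ≤ a1+…+a4=46.272 → R4 fires; P=6 S=10 Q=6
Draw 6: a1=2.064, a2=1.116, a3=23.640, a4=24.240, a5=0.486, a0=51.546; τ=−ln(0.7560)/51.546=0.005 → t=0.076; u2·a0=0.1317·51.546=6.789; a1+a2=3.180 < 6.789 ≤ a1+…+a3=26.820 → R3 fires; P=6 S=9 Q=6
Draw 7: a1=2.064, a2=1.116, a3=21.276, a4=21.816, a5=0.486, a0=46.758; τ=−ln(0.3014)/46.758=0.026 → t=0.102; u2·a0=0.3248·46.758=15.187; a1+a2=3.180 < 15.187 ≤ a1+…+a3=24.456 → R3 fires; P=6 S=8 Q=6
Draw 8: a1=2.064, a2=1.116, a3=18.912, a4=19.392, a5=0.486, a0=41.970; τ=−ln(0.8459)/41.970=0.004 → t=0.106; u2·a0=0.5752·41.970=24.141; a1+…+a3=22.092 < 24.141 ≤ a1+…+a4=41.484 → R4 fires; P=6 S=9 Q=6
Draw 9: a1=2.064, a2=1.116, a3=21.276, a4=21.816, a5=0.486, a0=46.758; τ=−ln(0.0163)/46.758=0.088 → t=0.194; u2·a0=0.6086·46.758=28.457; a1+…+a3=24.456 < 28.457 ≤ a1+…+a4=46.272 → R4 fires; P=6 S=10 Q=6
Draw 10: a1=2.064, a2=1.116, a3=23.640, a4=24.240, a5=0.486, a0=51.546; τ=−ln(0.5238)/51.546=0.013 → t=0.207; u2·a0=0.2609·51.546=13.448; a1+a2=3.180 < 13.448 ≤ a1+…+a3=26.820 → R3 fires; P=6 S=9 Q=6
Draw 11: a1=2.064, a2=1.116, a3=21.276, a4=21.816, a5=0.486, a0=46.758; τ=−ln(0.5072)/46.758=0.015 → t=0.221; u2·a0=0.9192·46.758=42.980; a1+…+a3=24.456 < 42.980 ≤ a1+…+a4=46.272 → R4 fires; P=6 S=10 Q=6
Draw 12: a1=2.064, a2=1.116, a3=23.640, a4=24.240, a5=0.486, a0=51.546; τ=−ln(0.0742)/51.546=0.050 → t=0.272; u2·a0=0.1218·51.546=6.278; a1+a2=3.180 < 6.278 ≤ a1+…+a3=26.820 → R3 fires; P=6 S=9 Q=6
Draw 13: a1=2.064, a2=1.116, a3=21.276, a4=21.816, a5=0.486, a0=46.758; τ=−ln(0.1501)/46.758=0.041 → t=0.312; u2·a0=0.1513·46.758=7.074; a1+a2=3.180 < 7.074 ≤ a1+…+a3=24.456 → R3 fires; P=6 S=8 Q=6
Draw 14: a1=2.064, a2=1.116, a3=18.912, a4=19.392, a5=0.486, a0=41.970; τ=−ln(0.0037)/41.970=0.133 → t=0.446 > T=0.42: stop.
At T=0.42: P=6 S=8 Q=6; the largest is S.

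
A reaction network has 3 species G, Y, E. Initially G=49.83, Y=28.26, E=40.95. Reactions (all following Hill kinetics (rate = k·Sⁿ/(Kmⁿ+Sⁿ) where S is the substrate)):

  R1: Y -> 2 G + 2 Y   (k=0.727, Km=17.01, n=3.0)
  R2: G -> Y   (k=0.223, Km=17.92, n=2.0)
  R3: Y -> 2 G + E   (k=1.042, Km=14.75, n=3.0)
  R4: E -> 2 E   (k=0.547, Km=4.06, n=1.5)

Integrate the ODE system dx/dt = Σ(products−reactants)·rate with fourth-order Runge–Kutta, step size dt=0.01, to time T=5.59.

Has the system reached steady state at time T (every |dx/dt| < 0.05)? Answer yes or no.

Steady state at T: no

RK4 with dt=0.01: 559 steps to T=5.59. Trajectory (selected grid times):
t=0.00: G=49.83 Y=28.26 E=40.95
t=0.62: G=51.58 Y=28.19 E=41.84
t=1.24: G=53.32 Y=28.12 E=42.74
t=1.86: G=55.06 Y=28.04 E=43.63
t=2.48: G=56.80 Y=27.97 E=44.53
t=3.11: G=58.57 Y=27.90 E=45.43
t=3.73: G=60.30 Y=27.84 E=46.33
t=4.35: G=62.03 Y=27.77 E=47.22
t=4.97: G=63.76 Y=27.70 E=48.11
t=5.59: G=65.48 Y=27.63 E=49.00
Rates at T: R1=0.5895, R2=0.2075, R3=0.9044, R4=0.5343
dx/dt at T (Σ net stoichiometry × rate): G=+2.7804, Y=-0.1075, E=+1.4387
Largest |dx/dt| is |+2.7804| (G) ≥ 0.05 → not steady.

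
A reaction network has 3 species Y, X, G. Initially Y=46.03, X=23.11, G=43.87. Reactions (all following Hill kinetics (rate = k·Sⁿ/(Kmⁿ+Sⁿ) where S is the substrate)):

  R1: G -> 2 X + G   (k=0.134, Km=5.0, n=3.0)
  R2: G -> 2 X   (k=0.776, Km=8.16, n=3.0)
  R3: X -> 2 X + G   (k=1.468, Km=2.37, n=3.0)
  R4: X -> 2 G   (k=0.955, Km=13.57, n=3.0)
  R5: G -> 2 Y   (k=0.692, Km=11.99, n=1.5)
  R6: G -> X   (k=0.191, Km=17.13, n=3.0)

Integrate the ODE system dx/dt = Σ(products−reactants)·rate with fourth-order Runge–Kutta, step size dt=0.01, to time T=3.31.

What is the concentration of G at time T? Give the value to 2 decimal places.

G at T = 49.16

RK4 with dt=0.01: 331 steps to T=3.31. Trajectory (selected grid times):
t=0.00: Y=46.03 X=23.11 G=43.87
t=0.37: Y=46.48 X=24.09 G=44.43
t=0.74: Y=46.93 X=25.07 G=45.00
t=1.10: Y=47.37 X=26.02 G=45.56
t=1.47: Y=47.82 X=26.98 G=46.15
t=1.84: Y=48.27 X=27.95 G=46.75
t=2.21: Y=48.72 X=28.91 G=47.35
t=2.57: Y=49.17 X=29.84 G=47.94
t=2.94: Y=49.62 X=30.80 G=48.55
t=3.31: Y=50.08 X=31.76 G=49.16
Read off G at T=3.31: 49.16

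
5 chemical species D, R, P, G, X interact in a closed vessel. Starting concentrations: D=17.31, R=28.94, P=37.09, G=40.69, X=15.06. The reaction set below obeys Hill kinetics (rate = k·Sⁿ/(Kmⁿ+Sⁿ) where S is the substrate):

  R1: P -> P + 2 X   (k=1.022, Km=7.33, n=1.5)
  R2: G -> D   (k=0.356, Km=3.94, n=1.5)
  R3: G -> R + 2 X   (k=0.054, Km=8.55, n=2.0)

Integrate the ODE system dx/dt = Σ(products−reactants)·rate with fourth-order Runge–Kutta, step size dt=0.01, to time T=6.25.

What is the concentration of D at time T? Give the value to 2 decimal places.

D at T = 19.47

RK4 with dt=0.01: 625 steps to T=6.25. Trajectory (selected grid times):
t=0.00: D=17.31 R=28.94 P=37.09 G=40.69 X=15.06
t=0.69: D=17.55 R=28.98 P=37.09 G=40.42 X=16.43
t=1.39: D=17.79 R=29.01 P=37.09 G=40.14 X=17.82
t=2.08: D=18.03 R=29.05 P=37.09 G=39.86 X=19.18
t=2.78: D=18.27 R=29.08 P=37.09 G=39.59 X=20.57
t=3.47: D=18.51 R=29.12 P=37.09 G=39.31 X=21.94
t=4.17: D=18.75 R=29.16 P=37.09 G=39.03 X=23.33
t=4.86: D=18.99 R=29.19 P=37.09 G=38.76 X=24.69
t=5.56: D=19.23 R=29.23 P=37.09 G=38.48 X=26.08
t=6.25: D=19.47 R=29.26 P=37.09 G=38.21 X=27.45
Read off D at T=6.25: 19.47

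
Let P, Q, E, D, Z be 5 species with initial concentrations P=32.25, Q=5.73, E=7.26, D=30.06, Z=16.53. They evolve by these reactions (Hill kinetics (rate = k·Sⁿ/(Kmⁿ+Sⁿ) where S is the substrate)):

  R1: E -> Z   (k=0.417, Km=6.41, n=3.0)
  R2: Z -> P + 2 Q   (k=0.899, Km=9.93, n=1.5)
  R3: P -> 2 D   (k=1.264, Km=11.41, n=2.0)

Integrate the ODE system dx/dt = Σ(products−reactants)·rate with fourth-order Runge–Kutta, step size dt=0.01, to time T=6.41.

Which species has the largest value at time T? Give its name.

Dominant species at T: D

RK4 with dt=0.01: 641 steps to T=6.41. Trajectory (selected grid times):
t=0.00: P=32.25 Q=5.73 E=7.26 D=30.06 Z=16.53
t=0.71: P=31.89 Q=6.60 E=7.09 D=31.65 Z=16.27
t=1.42: P=31.52 Q=7.46 E=6.92 D=33.24 Z=16.01
t=2.14: P=31.15 Q=8.32 E=6.76 D=34.85 Z=15.74
t=2.85: P=30.79 Q=9.17 E=6.60 D=36.43 Z=15.47
t=3.56: P=30.42 Q=10.01 E=6.45 D=38.01 Z=15.20
t=4.27: P=30.05 Q=10.84 E=6.30 D=39.58 Z=14.93
t=4.99: P=29.67 Q=11.68 E=6.16 D=41.16 Z=14.66
t=5.70: P=29.30 Q=12.49 E=6.02 D=42.73 Z=14.39
t=6.41: P=28.92 Q=13.30 E=5.89 D=44.28 Z=14.12
At T=6.41: P=28.92 Q=13.30 E=5.89 D=44.28 Z=14.12; the largest is D.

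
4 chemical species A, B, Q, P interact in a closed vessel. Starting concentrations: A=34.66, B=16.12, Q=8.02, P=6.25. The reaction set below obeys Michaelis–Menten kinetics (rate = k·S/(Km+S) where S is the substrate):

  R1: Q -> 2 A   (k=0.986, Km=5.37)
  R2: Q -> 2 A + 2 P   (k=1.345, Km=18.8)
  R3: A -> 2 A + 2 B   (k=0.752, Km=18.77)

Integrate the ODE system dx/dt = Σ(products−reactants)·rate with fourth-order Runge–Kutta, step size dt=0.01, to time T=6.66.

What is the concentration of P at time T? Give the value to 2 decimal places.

P at T = 10.09

RK4 with dt=0.01: 666 steps to T=6.66. Trajectory (selected grid times):
t=0.00: A=34.66 B=16.12 Q=8.02 P=6.25
t=0.74: A=36.46 B=16.85 Q=7.30 P=6.83
t=1.48: A=38.19 B=17.59 Q=6.62 P=7.36
t=2.22: A=39.85 B=18.34 Q=5.98 P=7.86
t=2.96: A=41.44 B=19.10 Q=5.37 P=8.32
t=3.70: A=42.96 B=19.87 Q=4.81 P=8.75
t=4.44: A=44.41 B=20.65 Q=4.28 P=9.14
t=5.18: A=45.78 B=21.44 Q=3.79 P=9.49
t=5.92: A=47.07 B=22.23 Q=3.34 P=9.80
t=6.66: A=48.29 B=23.03 Q=2.93 P=10.09
Read off P at T=6.66: 10.09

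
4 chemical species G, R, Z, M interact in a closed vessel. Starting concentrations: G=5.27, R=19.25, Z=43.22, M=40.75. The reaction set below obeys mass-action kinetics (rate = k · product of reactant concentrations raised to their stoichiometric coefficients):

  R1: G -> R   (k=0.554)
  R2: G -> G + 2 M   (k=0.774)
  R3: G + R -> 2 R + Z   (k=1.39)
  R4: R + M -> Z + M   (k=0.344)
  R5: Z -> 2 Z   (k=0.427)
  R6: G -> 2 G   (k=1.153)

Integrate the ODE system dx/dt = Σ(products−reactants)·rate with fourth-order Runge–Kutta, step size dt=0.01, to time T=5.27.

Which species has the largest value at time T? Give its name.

Dominant species at T: Z

RK4 with dt=0.01: 527 steps to T=5.27. Trajectory (selected grid times):
t=0.00: G=5.27 R=19.25 Z=43.22 M=40.75
t=0.59: G=0.68 R=0.04 Z=92.20 M=41.59
t=1.17: G=0.93 R=0.04 Z=118.44 M=42.31
t=1.76: G=1.28 R=0.05 Z=152.86 M=43.31
t=2.34: G=1.72 R=0.07 Z=196.50 M=44.65
t=2.93: G=2.29 R=0.10 Z=253.81 M=46.48
t=3.51: G=2.97 R=0.13 Z=326.58 M=48.83
t=4.10: G=3.76 R=0.16 Z=422.24 M=51.90
t=4.68: G=4.61 R=0.20 Z=543.74 M=55.65
t=5.27: G=5.51 R=0.23 Z=703.36 M=60.28
At T=5.27: G=5.51 R=0.23 Z=703.36 M=60.28; the largest is Z.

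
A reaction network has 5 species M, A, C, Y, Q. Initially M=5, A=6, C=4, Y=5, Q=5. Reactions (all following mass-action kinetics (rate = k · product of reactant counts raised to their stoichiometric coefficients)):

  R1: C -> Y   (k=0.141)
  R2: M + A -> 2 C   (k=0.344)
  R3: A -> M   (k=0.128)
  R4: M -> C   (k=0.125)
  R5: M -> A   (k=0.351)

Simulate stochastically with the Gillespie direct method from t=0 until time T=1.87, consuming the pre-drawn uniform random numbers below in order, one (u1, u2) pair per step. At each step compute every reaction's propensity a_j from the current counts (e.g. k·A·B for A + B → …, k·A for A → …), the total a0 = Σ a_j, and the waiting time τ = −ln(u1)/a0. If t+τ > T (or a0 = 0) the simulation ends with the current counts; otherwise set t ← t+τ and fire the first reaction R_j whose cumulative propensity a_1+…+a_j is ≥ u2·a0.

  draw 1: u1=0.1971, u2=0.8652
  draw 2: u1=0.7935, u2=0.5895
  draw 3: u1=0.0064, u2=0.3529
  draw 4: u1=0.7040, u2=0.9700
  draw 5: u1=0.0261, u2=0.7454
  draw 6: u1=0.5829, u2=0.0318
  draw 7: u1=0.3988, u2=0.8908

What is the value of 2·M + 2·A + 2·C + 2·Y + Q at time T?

Value at T = 45

Check how each reaction changes W = 2·M + 2·A + 2·C + 2·Y + Q (weight of products minus weight of reactants):
R1: C -> Y: (2·1) − (2·1) = 2 − 2 = 0
R2: M + A -> 2 C: (2·2) − (2·1 + 2·1) = 4 − 4 = 0
R3: A -> M: (2·1) − (2·1) = 2 − 2 = 0
R4: M -> C: (2·1) − (2·1) = 2 − 2 = 0
R5: M -> A: (2·1) − (2·1) = 2 − 2 = 0
Every reaction leaves W unchanged, so W is conserved and no simulation is needed: W(T) = W(0) = 2·5 + 2·6 + 2·4 + 2·5 + 5 = 45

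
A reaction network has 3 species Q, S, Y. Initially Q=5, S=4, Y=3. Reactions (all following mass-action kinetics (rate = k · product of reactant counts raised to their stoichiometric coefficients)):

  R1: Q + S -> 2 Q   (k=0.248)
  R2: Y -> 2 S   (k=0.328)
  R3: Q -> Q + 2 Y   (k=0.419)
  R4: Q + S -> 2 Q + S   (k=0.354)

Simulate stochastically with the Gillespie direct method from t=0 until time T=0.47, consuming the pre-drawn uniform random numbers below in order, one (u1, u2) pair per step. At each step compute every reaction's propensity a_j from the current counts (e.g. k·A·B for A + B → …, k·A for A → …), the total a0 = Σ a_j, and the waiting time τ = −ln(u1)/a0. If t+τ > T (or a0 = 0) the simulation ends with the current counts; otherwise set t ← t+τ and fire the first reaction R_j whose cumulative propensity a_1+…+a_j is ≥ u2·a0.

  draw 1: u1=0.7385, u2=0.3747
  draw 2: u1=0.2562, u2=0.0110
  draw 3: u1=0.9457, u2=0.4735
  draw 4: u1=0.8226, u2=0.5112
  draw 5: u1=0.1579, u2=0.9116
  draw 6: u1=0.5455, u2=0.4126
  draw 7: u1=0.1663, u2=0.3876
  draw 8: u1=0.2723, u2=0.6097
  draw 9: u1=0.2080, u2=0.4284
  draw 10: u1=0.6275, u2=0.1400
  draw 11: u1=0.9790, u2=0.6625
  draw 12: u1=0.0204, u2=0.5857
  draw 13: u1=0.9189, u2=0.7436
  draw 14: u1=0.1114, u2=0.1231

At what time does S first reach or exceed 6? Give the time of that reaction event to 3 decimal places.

Threshold first reached at t = 0.020

t=0.000: Q=5 S=4 Y=3
Draw 1: a1=4.960, a2=0.984, a3=2.095, a4=7.080, a0=15.119; τ=−ln(0.7385)/15.119=0.020 → t=0.020; u2·a0=0.3747·15.119=5.665; a1=4.960 < 5.665 ≤ a1+a2=5.944 → R2 fires; Q=5 S=6 Y=2
Draw 2: a1=7.440, a2=0.656, a3=2.095, a4=10.620, a0=20.811; τ=−ln(0.2562)/20.811=0.065 → t=0.085; u2·a0=0.0110·20.811=0.229 ≤ a1=7.440 → R1 fires; Q=6 S=5 Y=2
Draw 3: a1=7.440, a2=0.656, a3=2.514, a4=10.620, a0=21.230; τ=−ln(0.9457)/21.230=0.003 → t=0.088; u2·a0=0.4735·21.230=10.052; a1+a2=8.096 < 10.052 ≤ a1+…+a3=10.610 → R3 fires; Q=6 S=5 Y=4
Draw 4: a1=7.440, a2=1.312, a3=2.514, a4=10.620, a0=21.886; τ=−ln(0.8226)/21.886=0.009 → t=0.097; u2·a0=0.5112·21.886=11.188; a1+a2=8.752 < 11.188 ≤ a1+…+a3=11.266 → R3 fires; Q=6 S=5 Y=6
Draw 5: a1=7.440, a2=1.968, a3=2.514, a4=10.620, a0=22.542; τ=−ln(0.1579)/22.542=0.082 → t=0.179; u2·a0=0.9116·22.542=20.549; a1+…+a3=11.922 < 20.549 ≤ a1+…+a4=22.542 → R4 fires; Q=7 S=5 Y=6
Draw 6: a1=8.680, a2=1.968, a3=2.933, a4=12.390, a0=25.971; τ=−ln(0.5455)/25.971=0.023 → t=0.202; u2·a0=0.4126·25.971=10.716; a1+a2=10.648 < 10.716 ≤ a1+…+a3=13.581 → R3 fires; Q=7 S=5 Y=8
Draw 7: a1=8.680, a2=2.624, a3=2.933, a4=12.390, a0=26.627; τ=−ln(0.1663)/26.627=0.067 → t=0.270; u2·a0=0.3876·26.627=10.321; a1=8.680 < 10.321 ≤ a1+a2=11.304 → R2 fires; Q=7 S=7 Y=7
Draw 8: a1=12.152, a2=2.296, a3=2.933, a4=17.346, a0=34.727; τ=−ln(0.2723)/34.727=0.037 → t=0.307; u2·a0=0.6097·34.727=21.173; a1+…+a3=17.381 < 21.173 ≤ a1+…+a4=34.727 → R4 fires; Q=8 S=7 Y=7
Draw 9: a1=13.888, a2=2.296, a3=3.352, a4=19.824, a0=39.360; τ=−ln(0.2080)/39.360=0.040 → t=0.347; u2·a0=0.4284·39.360=16.862; a1+a2=16.184 < 16.862 ≤ a1+…+a3=19.536 → R3 fires; Q=8 S=7 Y=9
Draw 10: a1=13.888, a2=2.952, a3=3.352, a4=19.824, a0=40.016; τ=−ln(0.6275)/40.016=0.012 → t=0.359; u2·a0=0.1400·40.016=5.602 ≤ a1=13.888 → R1 fires; Q=9 S=6 Y=9
Draw 11: a1=13.392, a2=2.952, a3=3.771, a4=19.116, a0=39.231; τ=−ln(0.9790)/39.231=0.001 → t=0.359; u2·a0=0.6625·39.231=25.991; a1+…+a3=20.115 < 25.991 ≤ a1+…+a4=39.231 → R4 fires; Q=10 S=6 Y=9
Draw 12: a1=14.880, a2=2.952, a3=4.190, a4=21.240, a0=43.262; τ=−ln(0.0204)/43.262=0.090 → t=0.449; u2·a0=0.5857·43.262=25.339; a1+…+a3=22.022 < 25.339 ≤ a1+…+a4=43.262 → R4 fires; Q=11 S=6 Y=9
Draw 13: a1=16.368, a2=2.952, a3=4.609, a4=23.364, a0=47.293; τ=−ln(0.9189)/47.293=0.002 → t=0.451; u2·a0=0.7436·47.293=35.167; a1+…+a3=23.929 < 35.167 ≤ a1+…+a4=47.293 → R4 fires; Q=12 S=6 Y=9
Draw 14: a1=17.856, a2=2.952, a3=5.028, a4=25.488, a0=51.324; τ=−ln(0.1114)/51.324=0.043 → t=0.494 > T=0.47: stop.
S first becomes ≥ 6 when it reaches 6 at the event at t=0.020.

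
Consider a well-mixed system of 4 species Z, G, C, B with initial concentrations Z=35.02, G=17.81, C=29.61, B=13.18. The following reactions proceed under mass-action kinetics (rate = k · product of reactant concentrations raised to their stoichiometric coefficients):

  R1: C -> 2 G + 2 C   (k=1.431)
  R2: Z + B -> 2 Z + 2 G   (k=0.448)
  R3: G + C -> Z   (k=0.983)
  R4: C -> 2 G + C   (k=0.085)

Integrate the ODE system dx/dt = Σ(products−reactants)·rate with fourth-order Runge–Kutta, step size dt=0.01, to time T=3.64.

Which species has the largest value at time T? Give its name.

RK4 with dt=0.01: 364 steps to T=3.64. Trajectory (selected grid times):
t=0.00: Z=35.02 G=17.81 C=29.61 B=13.18
t=0.40: Z=80.21 G=17.32 C=0.04 B=0.00
t=0.81: Z=80.25 G=17.29 C=0.00 B=0.00
t=1.21: Z=80.25 G=17.29 C=0.00 B=0.00
t=1.62: Z=80.25 G=17.29 C=0.00 B=0.00
t=2.02: Z=80.25 G=17.29 C=0.00 B=0.00
t=2.43: Z=80.25 G=17.29 C=0.00 B=0.00
t=2.83: Z=80.25 G=17.29 C=0.00 B=0.00
t=3.24: Z=80.25 G=17.29 C=0.00 B=0.00
t=3.64: Z=80.25 G=17.29 C=0.00 B=0.00
At T=3.64: Z=80.25 G=17.29 C=0.00 B=0.00; the largest is Z.

Dominant species at T: Z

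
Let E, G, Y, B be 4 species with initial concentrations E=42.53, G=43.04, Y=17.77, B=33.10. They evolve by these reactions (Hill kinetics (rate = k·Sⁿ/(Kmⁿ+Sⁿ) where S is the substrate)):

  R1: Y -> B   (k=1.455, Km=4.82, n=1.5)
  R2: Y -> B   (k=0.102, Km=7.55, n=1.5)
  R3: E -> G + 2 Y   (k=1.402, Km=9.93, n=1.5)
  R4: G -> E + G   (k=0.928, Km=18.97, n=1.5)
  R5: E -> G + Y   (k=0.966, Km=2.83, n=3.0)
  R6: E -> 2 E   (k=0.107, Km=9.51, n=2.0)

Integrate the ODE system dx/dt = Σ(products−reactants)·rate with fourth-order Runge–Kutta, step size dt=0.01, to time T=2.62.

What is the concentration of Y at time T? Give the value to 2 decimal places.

Y at T = 23.22

RK4 with dt=0.01: 262 steps to T=2.62. Trajectory (selected grid times):
t=0.00: E=42.53 G=43.04 Y=17.77 B=33.10
t=0.29: E=42.12 G=43.69 Y=18.39 B=33.49
t=0.58: E=41.72 G=44.33 Y=19.00 B=33.89
t=0.87: E=41.31 G=44.97 Y=19.61 B=34.29
t=1.16: E=40.91 G=45.62 Y=20.21 B=34.69
t=1.46: E=40.50 G=46.28 Y=20.84 B=35.11
t=1.75: E=40.10 G=46.92 Y=21.44 B=35.51
t=2.04: E=39.70 G=47.57 Y=22.03 B=35.92
t=2.33: E=39.30 G=48.21 Y=22.63 B=36.33
t=2.62: E=38.91 G=48.85 Y=23.22 B=36.74
Read off Y at T=2.62: 23.22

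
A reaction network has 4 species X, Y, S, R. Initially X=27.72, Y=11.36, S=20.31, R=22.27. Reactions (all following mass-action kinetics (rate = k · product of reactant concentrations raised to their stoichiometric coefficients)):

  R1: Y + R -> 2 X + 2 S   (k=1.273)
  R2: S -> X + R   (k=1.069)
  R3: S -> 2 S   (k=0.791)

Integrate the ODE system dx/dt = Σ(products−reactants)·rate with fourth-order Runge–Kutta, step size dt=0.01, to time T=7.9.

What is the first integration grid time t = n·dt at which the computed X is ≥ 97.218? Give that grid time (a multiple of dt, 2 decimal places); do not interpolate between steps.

Threshold first reached at t = 1.22

RK4 with dt=0.01: 790 steps to T=7.9. Trajectory (selected grid times):
t=0.00: X=27.72 Y=11.36 S=20.31 R=22.27
t=0.88: X=85.50 Y=0.00 S=33.91 R=45.97
t=1.21: X=96.93 Y=0.00 S=30.94 R=57.40
t=1.22: X=97.26 Y=0.00 S=30.85 R=57.73
t=1.76: X=113.80 Y=0.00 S=26.55 R=74.27
t=2.63: X=135.74 Y=0.00 S=20.85 R=96.21
t=3.51: X=153.13 Y=0.00 S=16.32 R=113.60
t=4.39: X=166.76 Y=0.00 S=12.78 R=127.23
t=5.27: X=177.42 Y=0.00 S=10.01 R=137.89
t=6.14: X=185.69 Y=0.00 S=7.86 R=146.16
t=7.02: X=192.25 Y=0.00 S=6.15 R=152.72
t=7.90: X=197.38 Y=0.00 S=4.82 R=157.85
X(1.21)=96.932 < 97.218 but X(1.22)=97.262 ≥ 97.218, so the first grid time is t=1.22.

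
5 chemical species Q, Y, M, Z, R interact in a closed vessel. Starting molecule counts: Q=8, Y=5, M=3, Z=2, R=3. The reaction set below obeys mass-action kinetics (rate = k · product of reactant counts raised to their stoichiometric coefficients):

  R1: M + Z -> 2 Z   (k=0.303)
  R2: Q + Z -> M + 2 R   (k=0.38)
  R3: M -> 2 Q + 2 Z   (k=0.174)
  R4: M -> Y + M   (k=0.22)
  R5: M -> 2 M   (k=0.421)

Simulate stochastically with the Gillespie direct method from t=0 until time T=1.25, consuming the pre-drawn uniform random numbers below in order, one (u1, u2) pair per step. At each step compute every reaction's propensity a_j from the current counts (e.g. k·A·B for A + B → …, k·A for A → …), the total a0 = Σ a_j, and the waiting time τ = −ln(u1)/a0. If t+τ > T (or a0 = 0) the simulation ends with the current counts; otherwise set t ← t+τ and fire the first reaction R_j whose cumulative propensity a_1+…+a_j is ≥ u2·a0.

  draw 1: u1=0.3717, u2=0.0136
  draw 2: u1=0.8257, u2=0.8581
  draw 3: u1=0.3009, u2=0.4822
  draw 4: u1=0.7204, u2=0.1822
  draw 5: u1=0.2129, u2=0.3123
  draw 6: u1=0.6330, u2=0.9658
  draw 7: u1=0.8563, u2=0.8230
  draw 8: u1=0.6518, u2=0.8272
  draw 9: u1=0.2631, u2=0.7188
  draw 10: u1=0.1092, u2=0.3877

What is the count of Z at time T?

t=0.000: Q=8 Y=5 M=3 Z=2 R=3
Draw 1: a1=1.818, a2=6.080, a3=0.522, a4=0.660, a5=1.263, a0=10.343; τ=−ln(0.3717)/10.343=0.096 → t=0.096; u2·a0=0.0136·10.343=0.141 ≤ a1=1.818 → R1 fires; Q=8 Y=5 M=2 Z=3 R=3
Draw 2: a1=1.818, a2=9.120, a3=0.348, a4=0.440, a5=0.842, a0=12.568; τ=−ln(0.8257)/12.568=0.015 → t=0.111; u2·a0=0.8581·12.568=10.785; a1=1.818 < 10.785 ≤ a1+a2=10.938 → R2 fires; Q=7 Y=5 M=3 Z=2 R=5
Draw 3: a1=1.818, a2=5.320, a3=0.522, a4=0.660, a5=1.263, a0=9.583; τ=−ln(0.3009)/9.583=0.125 → t=0.236; u2·a0=0.4822·9.583=4.621; a1=1.818 < 4.621 ≤ a1+a2=7.138 → R2 fires; Q=6 Y=5 M=4 Z=1 R=7
Draw 4: a1=1.212, a2=2.280, a3=0.696, a4=0.880, a5=1.684, a0=6.752; τ=−ln(0.7204)/6.752=0.049 → t=0.285; u2·a0=0.1822·6.752=1.230; a1=1.212 < 1.230 ≤ a1+a2=3.492 → R2 fires; Q=5 Y=5 M=5 Z=0 R=9
Draw 5: a1=0.000, a2=0.000, a3=0.870, a4=1.100, a5=2.105, a0=4.075; τ=−ln(0.2129)/4.075=0.380 → t=0.664; u2·a0=0.3123·4.075=1.273; a1+…+a3=0.870 < 1.273 ≤ a1+…+a4=1.970 → R4 fires; Q=5 Y=6 M=5 Z=0 R=9
Draw 6: a1=0.000, a2=0.000, a3=0.870, a4=1.100, a5=2.105, a0=4.075; τ=−ln(0.6330)/4.075=0.112 → t=0.777; u2·a0=0.9658·4.075=3.936; a1+…+a4=1.970 < 3.936 ≤ a1+…+a5=4.075 → R5 fires; Q=5 Y=6 M=6 Z=0 R=9
Draw 7: a1=0.000, a2=0.000, a3=1.044, a4=1.320, a5=2.526, a0=4.890; τ=−ln(0.8563)/4.890=0.032 → t=0.808; u2·a0=0.8230·4.890=4.024; a1+…+a4=2.364 < 4.024 ≤ a1+…+a5=4.890 → R5 fires; Q=5 Y=6 M=7 Z=0 R=9
Draw 8: a1=0.000, a2=0.000, a3=1.218, a4=1.540, a5=2.947, a0=5.705; τ=−ln(0.6518)/5.705=0.075 → t=0.883; u2·a0=0.8272·5.705=4.719; a1+…+a4=2.758 < 4.719 ≤ a1+…+a5=5.705 → R5 fires; Q=5 Y=6 M=8 Z=0 R=9
Draw 9: a1=0.000, a2=0.000, a3=1.392, a4=1.760, a5=3.368, a0=6.520; τ=−ln(0.2631)/6.520=0.205 → t=1.088; u2·a0=0.7188·6.520=4.687; a1+…+a4=3.152 < 4.687 ≤ a1+…+a5=6.520 → R5 fires; Q=5 Y=6 M=9 Z=0 R=9
Draw 10: a1=0.000, a2=0.000, a3=1.566, a4=1.980, a5=3.789, a0=7.335; τ=−ln(0.1092)/7.335=0.302 → t=1.390 > T=1.25: stop.
Read off Z at T=1.25: 0

Z at T = 0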